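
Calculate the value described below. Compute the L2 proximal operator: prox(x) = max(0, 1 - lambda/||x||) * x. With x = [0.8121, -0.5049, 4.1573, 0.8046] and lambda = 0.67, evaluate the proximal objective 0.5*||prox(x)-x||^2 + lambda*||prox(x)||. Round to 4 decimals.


Step 1: Compute ||x||.
||x|| = 4.3411
Step 2: Compute scaling factor.
scale = max(0, 1 - 0.67/4.3411) = 0.8457
Step 3: prox(x) = [0.6868, -0.427, 3.5157, 0.6804]
||prox(x)|| = 3.6711
Step 4: Proximal objective.
0.5*||prox-x||^2 = 0.2245
lambda*||prox|| = 2.4596
Total = 2.6841


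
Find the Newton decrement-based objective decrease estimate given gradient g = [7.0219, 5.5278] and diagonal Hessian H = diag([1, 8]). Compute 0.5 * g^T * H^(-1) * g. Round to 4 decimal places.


Step 1: H is diagonal, so H^(-1) * g = [7.0219, 0.691].
Step 2: g^T H^(-1) g = sum_i g_i^2 / H_ii
  = (7.0219)^2/1 + (5.5278)^2/8
  = 49.3071 + 3.8196 = 53.1267
Step 3: Objective decrease = 0.5 * g^T H^(-1) g = 26.5633


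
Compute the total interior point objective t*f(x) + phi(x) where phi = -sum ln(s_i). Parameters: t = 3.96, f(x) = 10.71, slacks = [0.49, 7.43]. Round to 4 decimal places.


Step 1: Compute log-barrier.
ln values: [-0.7133, 2.0055]
phi = -(-0.7133 + 2.0055) = -1.2922
Step 2: Compute augmented objective.
t*f(x) = 3.96*10.71 = 42.4116
Total = 42.4116 - 1.2922 = 41.1194


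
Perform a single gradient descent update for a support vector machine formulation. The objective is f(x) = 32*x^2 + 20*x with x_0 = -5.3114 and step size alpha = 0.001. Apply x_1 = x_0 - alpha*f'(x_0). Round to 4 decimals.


We compute the gradient at x_0 and apply the update.
f'(x) = 64*x + 20
f'(-5.3114) = 64*-5.3114 + 20 = -319.9296
x_1 = -5.3114 - 0.001*-319.9296 = -4.9915


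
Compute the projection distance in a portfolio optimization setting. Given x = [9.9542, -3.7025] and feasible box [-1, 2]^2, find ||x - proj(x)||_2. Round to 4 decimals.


Project each component onto [-1, 2].
clip(9.9542) = 2.0, clip(-3.7025) = -1.0
Projection = [2.0, -1.0]
Squared diffs: [63.2693, 7.3035]
Distance = sqrt(70.5728) = 8.4008


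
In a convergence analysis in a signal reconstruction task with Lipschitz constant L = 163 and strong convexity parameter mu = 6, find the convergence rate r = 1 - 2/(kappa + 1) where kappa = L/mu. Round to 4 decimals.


Step 1: Compute the condition number.
kappa = L/mu = 163/6 = 27.1667
Step 2: Compute the convergence rate.
r = 1 - 2/(kappa + 1) = 1 - 2*mu/(L + mu) = (L - mu)/(L + mu) = 157/169 = 0.929


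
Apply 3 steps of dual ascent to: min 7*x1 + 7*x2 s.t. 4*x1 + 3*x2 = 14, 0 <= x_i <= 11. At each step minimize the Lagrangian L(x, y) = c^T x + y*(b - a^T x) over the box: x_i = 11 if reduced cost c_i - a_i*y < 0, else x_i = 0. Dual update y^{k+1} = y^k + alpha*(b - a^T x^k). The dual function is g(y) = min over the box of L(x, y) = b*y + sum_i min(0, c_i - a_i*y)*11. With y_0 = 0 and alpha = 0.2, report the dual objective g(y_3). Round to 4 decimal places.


Dual ascent for LP: min 7*x1 + 7*x2, 4*x1 + 3*x2 = 14, 0 <= x_i <= 11
Step 1: y^k = 0.0, reduced costs: (7.0, 7.0)
  x^k = (0.0, 0.0), subgradient = b - a^T x = 14.0
  y^{k+1} = 0.0 + 0.2*14.0 = 2.8
Step 2: y^k = 2.8, reduced costs: (-4.2, -1.4)
  x^k = (11.0, 11.0), subgradient = b - a^T x = -63.0
  y^{k+1} = 2.8 + 0.2*-63.0 = -9.8
Step 3: y^k = -9.8, reduced costs: (46.2, 36.4)
  x^k = (0.0, 0.0), subgradient = b - a^T x = 14.0
  y^{k+1} = -9.8 + 0.2*14.0 = -7.0
Dual objective at y_3 = -7.0: reduced costs (35.0, 28.0), box minimizer x = (0.0, 0.0)
g(y_3) = b*y + (c1 - a1*y)*x1 + (c2 - a2*y)*x2 = 14*(-7.0) + 35.0*0.0 + 28.0*0.0 = -98.0 + 0.0 + 0.0 = -98.0


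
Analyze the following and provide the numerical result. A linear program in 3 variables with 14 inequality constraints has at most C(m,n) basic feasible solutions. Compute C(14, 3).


Each vertex corresponds to some choice of n active constraints out of m, so the number of vertices is at most C(m, n) = m! / (n!(m-n)!).
m = 14, n = 3
Numerator: 14 * 13 * 12
Denominator: 3! = 6
C(14, 3) = 364


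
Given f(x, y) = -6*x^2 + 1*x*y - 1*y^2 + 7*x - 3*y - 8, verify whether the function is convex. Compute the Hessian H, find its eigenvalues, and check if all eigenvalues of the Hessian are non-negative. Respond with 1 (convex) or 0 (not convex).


The Hessian of f(x,y) = -6*x^2 + 1*x*y - 1*y^2 + 7*x - 3*y - 8 is:
H = [[-12, 1], [1, -2]]
Trace = -12 - 2 = -14
Determinant = -12*-2 - (1)^2 = 23
Discriminant = (-14)^2 - 4*23 = 104.0
Eigenvalues: lambda_1 = -12.099, lambda_2 = -1.901
The function is not convex.

0


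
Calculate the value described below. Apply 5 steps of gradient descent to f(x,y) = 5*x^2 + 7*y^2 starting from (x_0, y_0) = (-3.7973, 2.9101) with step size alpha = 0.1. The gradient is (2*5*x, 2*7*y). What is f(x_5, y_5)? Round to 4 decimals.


Gradient descent on f(x,y) = 5*x^2 + 7*y^2.
Starting point: (-3.7973, 2.9101), alpha = 0.1
Step 1: grad_x = 2*5*-3.7973 = -37.973, grad_y = 2*7*2.9101 = 40.7414
  x_1 = -3.7973 - 0.1*-37.973 = 0.0
  y_1 = 2.9101 - 0.1*40.7414 = -1.164
Step 2: grad_x = 2*5*0.0 = 0.0, grad_y = 2*7*-1.164 = -16.2966
  x_2 = 0.0 - 0.1*0.0 = 0.0
  y_2 = -1.164 - 0.1*-16.2966 = 0.4656
Step 3: grad_x = 2*5*0.0 = 0.0, grad_y = 2*7*0.4656 = 6.5186
  x_3 = 0.0 - 0.1*0.0 = 0.0
  y_3 = 0.4656 - 0.1*6.5186 = -0.1862
Step 4: grad_x = 2*5*0.0 = 0.0, grad_y = 2*7*-0.1862 = -2.6074
  x_4 = 0.0 - 0.1*0.0 = 0.0
  y_4 = -0.1862 - 0.1*-2.6074 = 0.0745
Step 5: grad_x = 2*5*0.0 = 0.0, grad_y = 2*7*0.0745 = 1.043
  x_5 = 0.0 - 0.1*0.0 = 0.0
  y_5 = 0.0745 - 0.1*1.043 = -0.0298
f(0.0, -0.0298) = 5*0.0^2 + 7*(-0.0298)^2 = 0.0062


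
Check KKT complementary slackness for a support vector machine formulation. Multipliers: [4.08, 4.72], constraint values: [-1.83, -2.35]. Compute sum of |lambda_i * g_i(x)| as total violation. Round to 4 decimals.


KKT complementary slackness check:
lambda_1 * g_1 = 4.08 * -1.83 = -7.4664
lambda_2 * g_2 = 4.72 * -2.35 = -11.092
Total violation = 7.4664 + 11.092 = 18.5584


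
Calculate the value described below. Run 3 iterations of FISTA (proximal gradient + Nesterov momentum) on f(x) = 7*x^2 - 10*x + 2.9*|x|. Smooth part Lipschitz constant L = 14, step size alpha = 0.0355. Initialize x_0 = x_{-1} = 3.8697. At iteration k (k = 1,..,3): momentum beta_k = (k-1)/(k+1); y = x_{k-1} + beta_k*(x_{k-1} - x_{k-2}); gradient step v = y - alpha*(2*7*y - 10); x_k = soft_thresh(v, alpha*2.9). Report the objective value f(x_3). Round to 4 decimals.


FISTA on f(x) = 7*x^2 - 10*x + 2.9*|x|
L = 14, alpha = 0.0355
Iteration 1: beta = 0.0, y = 3.8697 + 0.0*(3.8697 - 3.8697) = 3.8697
  grad(y) = 44.1758, v = y - alpha*grad = 2.3015
  prox(v) = soft_thresh(2.3015, 0.103) = 2.1985
Iteration 2: beta = 0.3333, y = 2.1985 + 0.3333*(2.1985 - 3.8697) = 1.6414
  grad(y) = 12.9802, v = y - alpha*grad = 1.1806
  prox(v) = soft_thresh(1.1806, 0.103) = 1.0777
Iteration 3: beta = 0.5, y = 1.0777 + 0.5*(1.0777 - 2.1985) = 0.5173
  grad(y) = -2.7579, v = y - alpha*grad = 0.6152
  prox(v) = soft_thresh(0.6152, 0.103) = 0.5122
f(x_3) = 7*0.5122^2 - 10*0.5122 + 2.9*|0.5122| = -1.8002


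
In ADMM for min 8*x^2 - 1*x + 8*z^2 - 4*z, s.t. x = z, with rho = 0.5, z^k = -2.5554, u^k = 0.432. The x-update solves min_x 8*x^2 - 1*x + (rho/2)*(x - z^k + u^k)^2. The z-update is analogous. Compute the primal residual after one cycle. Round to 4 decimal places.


ADMM iteration with rho = 0.5, z^k = -2.5554, u^k = 0.432
Step 1: x-update.
Minimize 8*x^2 - 1*x + (0.5/2)*(x + 2.5554 + 0.432)^2
FOC: (2*8 + 0.5)*x = 1 + 0.5*(-2.5554 - 0.432)
x^{k+1} = -0.0299
Step 2: z-update.
Minimize 8*z^2 - 4*z + (0.5/2)*(-0.0299 - z + 0.432)^2
FOC: (2*8 + 0.5)*z = 4 + 0.5*(-0.0299 + 0.432)
z^{k+1} = 0.2546
Step 3: u-update.
u^{k+1} = 0.432 - 0.0299 - 0.2546 = 0.1475
Step 4: Primal residual = |-0.0299 - 0.2546| = 0.2845


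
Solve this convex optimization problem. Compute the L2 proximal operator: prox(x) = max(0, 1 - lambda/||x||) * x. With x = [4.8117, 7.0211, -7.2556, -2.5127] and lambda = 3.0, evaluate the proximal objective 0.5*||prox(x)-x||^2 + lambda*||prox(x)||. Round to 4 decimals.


Step 1: Compute ||x||.
||x|| = 11.4632
Step 2: Compute scaling factor.
scale = max(0, 1 - 3.0/11.4632) = 0.7383
Step 3: prox(x) = [3.5524, 5.1836, -5.3568, -1.8551]
||prox(x)|| = 8.4632
Step 4: Proximal objective.
0.5*||prox-x||^2 = 4.5
lambda*||prox|| = 25.3896
Total = 29.8897


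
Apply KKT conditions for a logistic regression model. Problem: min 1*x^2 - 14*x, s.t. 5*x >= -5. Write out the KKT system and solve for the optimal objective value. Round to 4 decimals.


Step 1: Try lambda = 0 (constraint inactive).
Stationarity: 2*1*x - 14 = 0
x* = 14/(2*1) = 7.0
Check constraint: 5*7.0 = 35.0 >= -5 -- satisfied.
Step 2: Compute optimal value.
f(x*) = 1*7.0^2 - 14*7.0 = -49.0


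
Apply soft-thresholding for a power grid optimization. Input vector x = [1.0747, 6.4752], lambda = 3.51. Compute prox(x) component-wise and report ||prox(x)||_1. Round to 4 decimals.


Soft-thresholding with lambda = 3.51:
prox(1.0747) = sign(1.0747)*max(|1.0747| - 3.51, 0) = 0.0
prox(6.4752) = sign(6.4752)*max(|6.4752| - 3.51, 0) = 2.9652
prox(x) = [0.0, 2.9652]
||prox(x)||_1 = 0.0 + 2.9652 = 2.9652


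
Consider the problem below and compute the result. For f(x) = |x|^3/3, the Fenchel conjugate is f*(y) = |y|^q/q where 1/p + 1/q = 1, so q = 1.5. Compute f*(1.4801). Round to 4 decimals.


The conjugate exponent q satisfies 1/p + 1/q = 1.
p = 3, so q = 3/(3 - 1) = 1.5
|y|^q = 1.4801^1.5 = 1.8007
f*(1.4801) = 1.8007 / 1.5 = 1.2005


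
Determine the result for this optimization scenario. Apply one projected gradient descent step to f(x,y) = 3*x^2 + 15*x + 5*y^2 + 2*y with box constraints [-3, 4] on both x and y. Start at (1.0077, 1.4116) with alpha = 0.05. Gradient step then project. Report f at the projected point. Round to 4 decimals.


Step 1: Compute gradient at (1.0077, 1.4116).
grad_x = 2*3*1.0077 + 15 = 21.0462
grad_y = 2*5*1.4116 + 2 = 16.116
Step 2: Gradient step.
x_raw = 1.0077 - 0.05*21.0462 = -0.0446
y_raw = 1.4116 - 0.05*16.116 = 0.6058
Step 3: Project onto [-3, 4].
x_proj = clip(-0.0446) = -0.0446
y_proj = clip(0.6058) = 0.6058
Step 4: Evaluate f.
f(-0.0446, 0.6058) = 2.3834


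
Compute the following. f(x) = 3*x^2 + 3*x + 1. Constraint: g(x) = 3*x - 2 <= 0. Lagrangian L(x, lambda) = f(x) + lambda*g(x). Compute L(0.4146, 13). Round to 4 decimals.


Step 1: Evaluate f(x).
f(0.4146) = 3*0.4146^2 + 3*0.4146 + 1 = 2.7595
Step 2: Evaluate g(x).
g(0.4146) = 3*0.4146 - 2 = -0.7562
Step 3: Compute Lagrangian.
L = 2.7595 + 13*-0.7562 = -7.0711


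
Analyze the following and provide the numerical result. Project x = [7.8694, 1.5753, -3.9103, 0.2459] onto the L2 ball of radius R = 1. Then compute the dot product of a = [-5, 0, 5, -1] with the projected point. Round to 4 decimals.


Step 1: Compute ||x|| (intermediates to 6 decimals).
||x|| = sqrt(7.8694^2 + 1.5753^2 + (-3.9103)^2 + 0.2459^2) = 8.930842
Step 2: Project.
Since ||x|| > R, scale = R/||x|| = 1/8.930842 = 0.111972, proj(x) = scale * x
proj(x) = [0.881152, 0.176389, -0.437844, 0.027534]
Step 3: Dot product.
a^T * proj(x) = -5*0.881152 + 0*0.176389 + 5*(-0.437844) - 1*0.027534 = -6.6225


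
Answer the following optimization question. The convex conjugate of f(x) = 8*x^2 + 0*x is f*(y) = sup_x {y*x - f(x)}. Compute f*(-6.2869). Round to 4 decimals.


f*(y) = sup_x {y*x - a*x^2 - b*x} = sup_x {(y-b)*x - a*x^2}
FOC: (y - b) - 2a*x = 0 => x* = (y - b)/(2a)
x* = (-6.2869 - 0)/(2*8) = -0.3929
f*(-6.2869) = (y-b)^2/(4a) = (-6.2869 - 0)^2/(4*8)
= 39.5251/32 = 1.2352


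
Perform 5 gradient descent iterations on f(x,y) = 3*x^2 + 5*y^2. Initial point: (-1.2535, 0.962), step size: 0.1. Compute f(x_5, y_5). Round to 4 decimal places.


Gradient descent on f(x,y) = 3*x^2 + 5*y^2.
Starting point: (-1.2535, 0.962), alpha = 0.1
Step 1: grad_x = 2*3*-1.2535 = -7.521, grad_y = 2*5*0.962 = 9.62
  x_1 = -1.2535 - 0.1*-7.521 = -0.5014
  y_1 = 0.962 - 0.1*9.62 = 0.0
Step 2: grad_x = 2*3*-0.5014 = -3.0084, grad_y = 2*5*0.0 = 0.0
  x_2 = -0.5014 - 0.1*-3.0084 = -0.2006
  y_2 = 0.0 - 0.1*0.0 = 0.0
Step 3: grad_x = 2*3*-0.2006 = -1.2034, grad_y = 2*5*0.0 = 0.0
  x_3 = -0.2006 - 0.1*-1.2034 = -0.0802
  y_3 = 0.0 - 0.1*0.0 = 0.0
Step 4: grad_x = 2*3*-0.0802 = -0.4813, grad_y = 2*5*0.0 = 0.0
  x_4 = -0.0802 - 0.1*-0.4813 = -0.0321
  y_4 = 0.0 - 0.1*0.0 = 0.0
Step 5: grad_x = 2*3*-0.0321 = -0.1925, grad_y = 2*5*0.0 = 0.0
  x_5 = -0.0321 - 0.1*-0.1925 = -0.0128
  y_5 = 0.0 - 0.1*0.0 = 0.0
f(-0.0128, 0.0) = 3*(-0.0128)^2 + 5*0.0^2 = 0.0005


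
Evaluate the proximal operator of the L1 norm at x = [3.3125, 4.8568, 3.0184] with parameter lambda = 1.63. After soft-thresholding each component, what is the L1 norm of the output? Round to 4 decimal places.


Soft-thresholding with lambda = 1.63:
prox(3.3125) = sign(3.3125)*max(|3.3125| - 1.63, 0) = 1.6825
prox(4.8568) = sign(4.8568)*max(|4.8568| - 1.63, 0) = 3.2268
prox(3.0184) = sign(3.0184)*max(|3.0184| - 1.63, 0) = 1.3884
prox(x) = [1.6825, 3.2268, 1.3884]
||prox(x)||_1 = 1.6825 + 3.2268 + 1.3884 = 6.2977


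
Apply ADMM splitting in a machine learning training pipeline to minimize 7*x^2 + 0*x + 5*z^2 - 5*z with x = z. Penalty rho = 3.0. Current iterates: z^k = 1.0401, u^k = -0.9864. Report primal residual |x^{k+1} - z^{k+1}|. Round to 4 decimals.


ADMM iteration with rho = 3.0, z^k = 1.0401, u^k = -0.9864
Step 1: x-update.
Minimize 7*x^2 + 0*x + (3.0/2)*(x - 1.0401 - 0.9864)^2
FOC: (2*7 + 3.0)*x = 0 + 3.0*(1.0401 + 0.9864)
x^{k+1} = 0.3576
Step 2: z-update.
Minimize 5*z^2 - 5*z + (3.0/2)*(0.3576 - z - 0.9864)^2
FOC: (2*5 + 3.0)*z = 5 + 3.0*(0.3576 - 0.9864)
z^{k+1} = 0.2395
Step 3: u-update.
u^{k+1} = -0.9864 + 0.3576 - 0.2395 = -0.8683
Step 4: Primal residual = |0.3576 - 0.2395| = 0.1181


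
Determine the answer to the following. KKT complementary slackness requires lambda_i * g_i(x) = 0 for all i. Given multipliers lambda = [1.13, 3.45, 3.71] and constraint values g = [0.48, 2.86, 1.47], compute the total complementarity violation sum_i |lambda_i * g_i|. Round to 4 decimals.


KKT complementary slackness check:
lambda_1 * g_1 = 1.13 * 0.48 = 0.5424
lambda_2 * g_2 = 3.45 * 2.86 = 9.867
lambda_3 * g_3 = 3.71 * 1.47 = 5.4537
Total violation = 0.5424 + 9.867 + 5.4537 = 15.8631


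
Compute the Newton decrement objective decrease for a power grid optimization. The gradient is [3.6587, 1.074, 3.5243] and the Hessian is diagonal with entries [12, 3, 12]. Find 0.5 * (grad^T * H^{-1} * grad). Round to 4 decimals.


Step 1: H is diagonal, so H^(-1) * g = [0.3049, 0.358, 0.2937].
Step 2: g^T H^(-1) g = sum_i g_i^2 / H_ii
  = (3.6587)^2/12 + (1.074)^2/3 + (3.5243)^2/12
  = 1.1155 + 0.3845 + 1.0351 = 2.5351
Step 3: Objective decrease = 0.5 * g^T H^(-1) g = 1.2675


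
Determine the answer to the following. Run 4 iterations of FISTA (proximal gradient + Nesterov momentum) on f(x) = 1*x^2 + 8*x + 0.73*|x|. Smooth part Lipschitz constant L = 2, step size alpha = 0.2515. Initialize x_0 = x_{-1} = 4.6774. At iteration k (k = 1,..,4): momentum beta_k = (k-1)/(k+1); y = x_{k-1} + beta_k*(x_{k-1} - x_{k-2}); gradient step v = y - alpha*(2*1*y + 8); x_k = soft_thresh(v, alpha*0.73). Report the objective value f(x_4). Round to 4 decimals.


FISTA on f(x) = 1*x^2 + 8*x + 0.73*|x|
L = 2, alpha = 0.2515
Iteration 1: beta = 0.0, y = 4.6774 + 0.0*(4.6774 - 4.6774) = 4.6774
  grad(y) = 17.3548, v = y - alpha*grad = 0.3127
  prox(v) = soft_thresh(0.3127, 0.1836) = 0.1291
Iteration 2: beta = 0.3333, y = 0.1291 + 0.3333*(0.1291 - 4.6774) = -1.387
  grad(y) = 5.2259, v = y - alpha*grad = -2.7014
  prox(v) = soft_thresh(-2.7014, 0.1836) = -2.5178
Iteration 3: beta = 0.5, y = -2.5178 + 0.5*(-2.5178 - 0.1291) = -3.8412
  grad(y) = 0.3176, v = y - alpha*grad = -3.9211
  prox(v) = soft_thresh(-3.9211, 0.1836) = -3.7375
Iteration 4: beta = 0.6, y = -3.7375 + 0.6*(-3.7375 + 2.5178) = -4.4693
  grad(y) = -0.9386, v = y - alpha*grad = -4.2332
  prox(v) = soft_thresh(-4.2332, 0.1836) = -4.0496
f(x_4) = 1*(-4.0496)^2 + 8*(-4.0496) + 0.73*|-4.0496| = -13.0413


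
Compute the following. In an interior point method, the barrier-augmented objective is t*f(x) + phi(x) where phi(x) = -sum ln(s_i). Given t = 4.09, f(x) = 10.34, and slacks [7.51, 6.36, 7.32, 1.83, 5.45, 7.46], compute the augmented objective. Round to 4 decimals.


Step 1: Compute log-barrier.
ln values: [2.0162, 1.85, 1.9906, 0.6043, 1.6956, 2.0096]
phi = -(2.0162 + 1.85 + 1.9906 + 0.6043 + 1.6956 + 2.0096) = -10.1664
Step 2: Compute augmented objective.
t*f(x) = 4.09*10.34 = 42.2906
Total = 42.2906 - 10.1664 = 32.1242


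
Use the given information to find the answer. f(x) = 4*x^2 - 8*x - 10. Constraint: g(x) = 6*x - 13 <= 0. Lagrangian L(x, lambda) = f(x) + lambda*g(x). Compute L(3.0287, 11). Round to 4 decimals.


Step 1: Evaluate f(x).
f(3.0287) = 4*3.0287^2 - 8*3.0287 - 10 = 2.4625
Step 2: Evaluate g(x).
g(3.0287) = 6*3.0287 - 13 = 5.1722
Step 3: Compute Lagrangian.
L = 2.4625 + 11*5.1722 = 59.3567


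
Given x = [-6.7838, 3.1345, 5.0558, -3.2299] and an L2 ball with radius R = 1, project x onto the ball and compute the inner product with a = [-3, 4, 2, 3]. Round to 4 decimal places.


Step 1: Compute ||x|| (intermediates to 6 decimals).
||x|| = sqrt((-6.7838)^2 + 3.1345^2 + 5.0558^2 + (-3.2299)^2) = 9.583235
Step 2: Project.
Since ||x|| > R, scale = R/||x|| = 1/9.583235 = 0.104349, proj(x) = scale * x
proj(x) = [-0.707883, 0.327082, 0.527568, -0.337037]
Step 3: Dot product.
a^T * proj(x) = -3*(-0.707883) + 4*0.327082 + 2*0.527568 + 3*(-0.337037) = 3.476


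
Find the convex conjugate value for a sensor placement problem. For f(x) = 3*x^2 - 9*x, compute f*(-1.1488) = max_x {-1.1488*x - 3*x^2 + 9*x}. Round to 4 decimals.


f*(y) = sup_x {y*x - a*x^2 - b*x} = sup_x {(y-b)*x - a*x^2}
FOC: (y - b) - 2a*x = 0 => x* = (y - b)/(2a)
x* = (-1.1488 + 9)/(2*3) = 1.3085
f*(-1.1488) = (y-b)^2/(4a) = (-1.1488 + 9)^2/(4*3)
= 61.6413/12 = 5.1368


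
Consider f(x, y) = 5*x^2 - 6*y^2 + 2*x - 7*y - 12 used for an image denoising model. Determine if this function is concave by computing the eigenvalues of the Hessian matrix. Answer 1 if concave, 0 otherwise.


The Hessian of f(x,y) = 5*x^2 - 6*y^2 + 2*x - 7*y - 12 is:
H = [[10, 0], [0, -12]]
Trace = 10 - 12 = -2
Determinant = 10*-12 - (0)^2 = -120
Discriminant = (-2)^2 - 4*-120 = 484.0
Eigenvalues: lambda_1 = -12.0, lambda_2 = 10.0
The function is not concave.

0


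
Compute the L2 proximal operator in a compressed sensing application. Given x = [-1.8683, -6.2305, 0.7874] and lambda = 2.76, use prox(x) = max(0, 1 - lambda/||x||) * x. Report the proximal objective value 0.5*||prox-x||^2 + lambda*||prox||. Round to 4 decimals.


Step 1: Compute ||x||.
||x|| = 6.5521
Step 2: Compute scaling factor.
scale = max(0, 1 - 2.76/6.5521) = 0.5788
Step 3: prox(x) = [-1.0813, -3.606, 0.4557]
||prox(x)|| = 3.7921
Step 4: Proximal objective.
0.5*||prox-x||^2 = 3.8088
lambda*||prox|| = 10.4662
Total = 14.2749


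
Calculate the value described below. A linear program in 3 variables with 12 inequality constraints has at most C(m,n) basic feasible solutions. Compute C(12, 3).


Each vertex corresponds to some choice of n active constraints out of m, so the number of vertices is at most C(m, n) = m! / (n!(m-n)!).
m = 12, n = 3
Numerator: 12 * 11 * 10
Denominator: 3! = 6
C(12, 3) = 220


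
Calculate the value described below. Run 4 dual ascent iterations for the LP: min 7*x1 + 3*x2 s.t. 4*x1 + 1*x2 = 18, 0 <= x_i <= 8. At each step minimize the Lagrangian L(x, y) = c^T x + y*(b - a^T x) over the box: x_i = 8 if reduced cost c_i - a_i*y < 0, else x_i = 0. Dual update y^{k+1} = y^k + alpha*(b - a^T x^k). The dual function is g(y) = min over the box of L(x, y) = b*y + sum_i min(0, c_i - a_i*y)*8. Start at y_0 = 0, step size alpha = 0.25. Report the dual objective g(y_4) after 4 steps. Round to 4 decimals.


Dual ascent for LP: min 7*x1 + 3*x2, 4*x1 + 1*x2 = 18, 0 <= x_i <= 8
Step 1: y^k = 0.0, reduced costs: (7.0, 3.0)
  x^k = (0.0, 0.0), subgradient = b - a^T x = 18.0
  y^{k+1} = 0.0 + 0.25*18.0 = 4.5
Step 2: y^k = 4.5, reduced costs: (-11.0, -1.5)
  x^k = (8.0, 8.0), subgradient = b - a^T x = -22.0
  y^{k+1} = 4.5 + 0.25*-22.0 = -1.0
Step 3: y^k = -1.0, reduced costs: (11.0, 4.0)
  x^k = (0.0, 0.0), subgradient = b - a^T x = 18.0
  y^{k+1} = -1.0 + 0.25*18.0 = 3.5
Step 4: y^k = 3.5, reduced costs: (-7.0, -0.5)
  x^k = (8.0, 8.0), subgradient = b - a^T x = -22.0
  y^{k+1} = 3.5 + 0.25*-22.0 = -2.0
Dual objective at y_4 = -2.0: reduced costs (15.0, 5.0), box minimizer x = (0.0, 0.0)
g(y_4) = b*y + (c1 - a1*y)*x1 + (c2 - a2*y)*x2 = 18*(-2.0) + 15.0*0.0 + 5.0*0.0 = -36.0 + 0.0 + 0.0 = -36.0


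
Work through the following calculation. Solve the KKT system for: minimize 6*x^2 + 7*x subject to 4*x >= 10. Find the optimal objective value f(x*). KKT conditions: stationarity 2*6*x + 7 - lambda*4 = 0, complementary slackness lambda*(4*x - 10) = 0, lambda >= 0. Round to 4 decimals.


Step 1: Try lambda = 0 (constraint inactive).
x_unc = -7/(2*6) = -0.5833
Check: 4*-0.5833 = -2.3332 < 10 -- violated!
Step 2: Constraint must be active: 4*x = 10
x* = 10/4 = 2.5
lambda = (2*6*2.5 + 7)/4 = 9.25
Step 3: Compute optimal value.
f(x*) = 6*2.5^2 + 7*2.5 = 55.0


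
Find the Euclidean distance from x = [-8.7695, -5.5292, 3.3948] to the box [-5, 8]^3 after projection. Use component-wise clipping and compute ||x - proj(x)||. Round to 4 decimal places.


Project each component onto [-5, 8].
clip(-8.7695) = -5.0, clip(-5.5292) = -5.0, clip(3.3948) = 3.3948
Projection = [-5.0, -5.0, 3.3948]
Squared diffs: [14.2091, 0.2801, 0.0]
Distance = sqrt(14.4892) = 3.8065


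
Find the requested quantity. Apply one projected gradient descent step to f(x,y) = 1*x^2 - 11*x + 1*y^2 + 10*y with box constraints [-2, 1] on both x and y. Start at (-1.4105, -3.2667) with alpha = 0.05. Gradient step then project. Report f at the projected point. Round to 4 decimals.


Step 1: Compute gradient at (-1.4105, -3.2667).
grad_x = 2*1*-1.4105 - 11 = -13.821
grad_y = 2*1*-3.2667 + 10 = 3.4666
Step 2: Gradient step.
x_raw = -1.4105 - 0.05*-13.821 = -0.7195
y_raw = -3.2667 - 0.05*3.4666 = -3.44
Step 3: Project onto [-2, 1].
x_proj = clip(-0.7195) = -0.7195
y_proj = clip(-3.44) = -2.0
Step 4: Evaluate f.
f(-0.7195, -2.0) = -7.5684


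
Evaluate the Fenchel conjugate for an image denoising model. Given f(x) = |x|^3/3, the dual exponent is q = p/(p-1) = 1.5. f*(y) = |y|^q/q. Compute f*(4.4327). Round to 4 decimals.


The conjugate exponent q satisfies 1/p + 1/q = 1.
p = 3, so q = 3/(3 - 1) = 1.5
|y|^q = 4.4327^1.5 = 9.3326
f*(4.4327) = 9.3326 / 1.5 = 6.2217


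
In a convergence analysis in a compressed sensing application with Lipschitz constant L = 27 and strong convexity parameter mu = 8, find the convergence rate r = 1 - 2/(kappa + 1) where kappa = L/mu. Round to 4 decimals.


Step 1: Compute the condition number.
kappa = L/mu = 27/8 = 3.375
Step 2: Compute the convergence rate.
r = 1 - 2/(kappa + 1) = 1 - 2*mu/(L + mu) = (L - mu)/(L + mu) = 19/35 = 0.5429


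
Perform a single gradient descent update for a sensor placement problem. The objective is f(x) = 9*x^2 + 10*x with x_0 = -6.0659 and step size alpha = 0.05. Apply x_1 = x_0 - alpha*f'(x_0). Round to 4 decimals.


We compute the gradient at x_0 and apply the update.
f'(x) = 18*x + 10
f'(-6.0659) = 18*-6.0659 + 10 = -99.1862
x_1 = -6.0659 - 0.05*-99.1862 = -1.1066


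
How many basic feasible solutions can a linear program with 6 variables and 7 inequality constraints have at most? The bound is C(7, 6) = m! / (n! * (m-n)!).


Each vertex corresponds to some choice of n active constraints out of m, so the number of vertices is at most C(m, n) = m! / (n!(m-n)!).
m = 7, n = 6
Numerator: 7 * 6 * 5 * 4 * 3 * 2
Denominator: 6! = 720
C(7, 6) = 7


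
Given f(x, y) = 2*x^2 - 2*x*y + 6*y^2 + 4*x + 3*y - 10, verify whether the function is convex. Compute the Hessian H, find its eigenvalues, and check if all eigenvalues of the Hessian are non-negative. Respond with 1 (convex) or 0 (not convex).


The Hessian of f(x,y) = 2*x^2 - 2*x*y + 6*y^2 + 4*x + 3*y - 10 is:
H = [[4, -2], [-2, 12]]
Trace = 4 + 12 = 16
Determinant = 4*12 - (-2)^2 = 44
Discriminant = (16)^2 - 4*44 = 80.0
Eigenvalues: lambda_1 = 3.5279, lambda_2 = 12.4721
The function is convex.

1


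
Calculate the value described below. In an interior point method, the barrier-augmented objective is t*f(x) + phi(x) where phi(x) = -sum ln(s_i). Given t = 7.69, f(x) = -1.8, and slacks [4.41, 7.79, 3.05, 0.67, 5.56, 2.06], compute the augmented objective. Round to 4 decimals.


Step 1: Compute log-barrier.
ln values: [1.4839, 2.0528, 1.1151, -0.4005, 1.7156, 0.7227]
phi = -(1.4839 + 2.0528 + 1.1151 - 0.4005 + 1.7156 + 0.7227) = -6.6897
Step 2: Compute augmented objective.
t*f(x) = 7.69*-1.8 = -13.842
Total = -13.842 - 6.6897 = -20.5317


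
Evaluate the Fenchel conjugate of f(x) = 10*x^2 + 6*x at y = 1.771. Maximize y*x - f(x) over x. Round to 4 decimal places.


f*(y) = sup_x {y*x - a*x^2 - b*x} = sup_x {(y-b)*x - a*x^2}
FOC: (y - b) - 2a*x = 0 => x* = (y - b)/(2a)
x* = (1.771 - 6)/(2*10) = -0.2115
f*(1.771) = (y-b)^2/(4a) = (1.771 - 6)^2/(4*10)
= 17.8844/40 = 0.4471


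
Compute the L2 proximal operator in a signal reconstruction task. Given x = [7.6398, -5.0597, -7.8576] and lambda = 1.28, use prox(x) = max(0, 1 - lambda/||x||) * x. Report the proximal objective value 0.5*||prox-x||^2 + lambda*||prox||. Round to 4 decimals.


Step 1: Compute ||x||.
||x|| = 12.071
Step 2: Compute scaling factor.
scale = max(0, 1 - 1.28/12.071) = 0.894
Step 3: prox(x) = [6.8297, -4.5232, -7.0244]
||prox(x)|| = 10.791
Step 4: Proximal objective.
0.5*||prox-x||^2 = 0.8192
lambda*||prox|| = 13.8125
Total = 14.6317


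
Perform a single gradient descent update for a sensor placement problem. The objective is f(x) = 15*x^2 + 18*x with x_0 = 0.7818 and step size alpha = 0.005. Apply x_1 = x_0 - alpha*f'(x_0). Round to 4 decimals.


We compute the gradient at x_0 and apply the update.
f'(x) = 30*x + 18
f'(0.7818) = 30*0.7818 + 18 = 41.454
x_1 = 0.7818 - 0.005*41.454 = 0.5745


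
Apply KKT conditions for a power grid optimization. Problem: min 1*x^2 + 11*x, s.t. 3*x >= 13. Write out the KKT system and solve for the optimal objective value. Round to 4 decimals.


Step 1: Try lambda = 0 (constraint inactive).
x_unc = -11/(2*1) = -5.5
Check: 3*-5.5 = -16.5 < 13 -- violated!
Step 2: Constraint must be active: 3*x = 13
x* = 13/3 = 4.3333 (rounded; the exact value 13/3 is used below)
lambda = (2*1*(13/3) + 11)/3 = 6.5556
Step 3: Compute optimal value.
f(x*) = 1*(13/3)^2 + 11*(13/3) = 66.4444


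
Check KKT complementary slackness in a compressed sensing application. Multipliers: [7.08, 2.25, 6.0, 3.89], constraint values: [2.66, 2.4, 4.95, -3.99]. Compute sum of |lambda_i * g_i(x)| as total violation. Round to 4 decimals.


KKT complementary slackness check:
lambda_1 * g_1 = 7.08 * 2.66 = 18.8328
lambda_2 * g_2 = 2.25 * 2.4 = 5.4
lambda_3 * g_3 = 6.0 * 4.95 = 29.7
lambda_4 * g_4 = 3.89 * -3.99 = -15.5211
Total violation = 18.8328 + 5.4 + 29.7 + 15.5211 = 69.4539


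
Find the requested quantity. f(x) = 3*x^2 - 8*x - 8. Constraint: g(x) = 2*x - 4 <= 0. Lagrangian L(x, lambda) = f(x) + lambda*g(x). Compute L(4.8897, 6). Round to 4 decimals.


Step 1: Evaluate f(x).
f(4.8897) = 3*4.8897^2 - 8*4.8897 - 8 = 24.6099
Step 2: Evaluate g(x).
g(4.8897) = 2*4.8897 - 4 = 5.7794
Step 3: Compute Lagrangian.
L = 24.6099 + 6*5.7794 = 59.2863


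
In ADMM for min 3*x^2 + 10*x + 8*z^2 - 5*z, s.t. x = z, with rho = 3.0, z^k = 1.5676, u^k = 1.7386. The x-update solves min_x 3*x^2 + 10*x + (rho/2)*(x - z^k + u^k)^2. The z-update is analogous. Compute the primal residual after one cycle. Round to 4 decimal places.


ADMM iteration with rho = 3.0, z^k = 1.5676, u^k = 1.7386
Step 1: x-update.
Minimize 3*x^2 + 10*x + (3.0/2)*(x - 1.5676 + 1.7386)^2
FOC: (2*3 + 3.0)*x = -10 + 3.0*(1.5676 - 1.7386)
x^{k+1} = -1.1681
Step 2: z-update.
Minimize 8*z^2 - 5*z + (3.0/2)*(-1.1681 - z + 1.7386)^2
FOC: (2*8 + 3.0)*z = 5 + 3.0*(-1.1681 + 1.7386)
z^{k+1} = 0.3532
Step 3: u-update.
u^{k+1} = 1.7386 - 1.1681 - 0.3532 = 0.2173
Step 4: Primal residual = |-1.1681 - 0.3532| = 1.5213


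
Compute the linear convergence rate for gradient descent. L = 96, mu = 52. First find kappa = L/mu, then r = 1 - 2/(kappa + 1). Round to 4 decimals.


Step 1: Compute the condition number.
kappa = L/mu = 96/52 = 1.8462
Step 2: Compute the convergence rate.
r = 1 - 2/(kappa + 1) = 1 - 2*mu/(L + mu) = (L - mu)/(L + mu) = 44/148 = 0.2973


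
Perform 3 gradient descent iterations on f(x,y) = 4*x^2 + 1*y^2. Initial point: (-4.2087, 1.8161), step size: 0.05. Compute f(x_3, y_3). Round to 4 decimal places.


Gradient descent on f(x,y) = 4*x^2 + 1*y^2.
Starting point: (-4.2087, 1.8161), alpha = 0.05
Step 1: grad_x = 2*4*-4.2087 = -33.6696, grad_y = 2*1*1.8161 = 3.6322
  x_1 = -4.2087 - 0.05*-33.6696 = -2.5252
  y_1 = 1.8161 - 0.05*3.6322 = 1.6345
Step 2: grad_x = 2*4*-2.5252 = -20.2018, grad_y = 2*1*1.6345 = 3.269
  x_2 = -2.5252 - 0.05*-20.2018 = -1.5151
  y_2 = 1.6345 - 0.05*3.269 = 1.471
Step 3: grad_x = 2*4*-1.5151 = -12.1211, grad_y = 2*1*1.471 = 2.9421
  x_3 = -1.5151 - 0.05*-12.1211 = -0.9091
  y_3 = 1.471 - 0.05*2.9421 = 1.3239
f(-0.9091, 1.3239) = 4*(-0.9091)^2 + 1*1.3239^2 = 5.0585


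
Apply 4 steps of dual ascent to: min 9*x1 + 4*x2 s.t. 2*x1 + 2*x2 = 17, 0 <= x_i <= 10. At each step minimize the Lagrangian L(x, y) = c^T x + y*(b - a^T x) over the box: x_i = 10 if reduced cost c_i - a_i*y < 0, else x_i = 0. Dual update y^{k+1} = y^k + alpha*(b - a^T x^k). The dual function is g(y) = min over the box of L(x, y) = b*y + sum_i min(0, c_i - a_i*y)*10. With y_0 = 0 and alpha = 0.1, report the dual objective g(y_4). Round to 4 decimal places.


Dual ascent for LP: min 9*x1 + 4*x2, 2*x1 + 2*x2 = 17, 0 <= x_i <= 10
Step 1: y^k = 0.0, reduced costs: (9.0, 4.0)
  x^k = (0.0, 0.0), subgradient = b - a^T x = 17.0
  y^{k+1} = 0.0 + 0.1*17.0 = 1.7
Step 2: y^k = 1.7, reduced costs: (5.6, 0.6)
  x^k = (0.0, 0.0), subgradient = b - a^T x = 17.0
  y^{k+1} = 1.7 + 0.1*17.0 = 3.4
Step 3: y^k = 3.4, reduced costs: (2.2, -2.8)
  x^k = (0.0, 10.0), subgradient = b - a^T x = -3.0
  y^{k+1} = 3.4 + 0.1*-3.0 = 3.1
Step 4: y^k = 3.1, reduced costs: (2.8, -2.2)
  x^k = (0.0, 10.0), subgradient = b - a^T x = -3.0
  y^{k+1} = 3.1 + 0.1*-3.0 = 2.8
Dual objective at y_4 = 2.8: reduced costs (3.4, -1.6), box minimizer x = (0.0, 10.0)
g(y_4) = b*y + (c1 - a1*y)*x1 + (c2 - a2*y)*x2 = 17*2.8 + 3.4*0.0 + (-1.6)*10.0 = 47.6 + 0.0 - 16.0 = 31.6


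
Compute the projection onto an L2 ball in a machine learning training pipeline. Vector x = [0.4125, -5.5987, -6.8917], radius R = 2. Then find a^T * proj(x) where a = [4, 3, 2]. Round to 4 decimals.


Step 1: Compute ||x|| (intermediates to 6 decimals).
||x|| = sqrt(0.4125^2 + (-5.5987)^2 + (-6.8917)^2) = 8.88882
Step 2: Project.
Since ||x|| > R, scale = R/||x|| = 2/8.88882 = 0.225002, proj(x) = scale * x
proj(x) = [0.092813, -1.259719, -1.550646]
Step 3: Dot product.
a^T * proj(x) = 4*0.092813 + 3*(-1.259719) + 2*(-1.550646) = -6.5092


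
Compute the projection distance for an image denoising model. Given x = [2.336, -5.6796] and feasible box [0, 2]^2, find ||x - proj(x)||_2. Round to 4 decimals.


Project each component onto [0, 2].
clip(2.336) = 2.0, clip(-5.6796) = 0.0
Projection = [2.0, 0.0]
Squared diffs: [0.1129, 32.2579]
Distance = sqrt(32.3708) = 5.6895


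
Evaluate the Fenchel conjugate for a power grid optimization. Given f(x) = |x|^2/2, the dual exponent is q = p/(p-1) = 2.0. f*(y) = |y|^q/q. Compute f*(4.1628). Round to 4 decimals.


The conjugate exponent q satisfies 1/p + 1/q = 1.
p = 2, so q = 2/(2 - 1) = 2.0
|y|^q = 4.1628^2.0 = 17.3289
f*(4.1628) = 17.3289 / 2.0 = 8.6645


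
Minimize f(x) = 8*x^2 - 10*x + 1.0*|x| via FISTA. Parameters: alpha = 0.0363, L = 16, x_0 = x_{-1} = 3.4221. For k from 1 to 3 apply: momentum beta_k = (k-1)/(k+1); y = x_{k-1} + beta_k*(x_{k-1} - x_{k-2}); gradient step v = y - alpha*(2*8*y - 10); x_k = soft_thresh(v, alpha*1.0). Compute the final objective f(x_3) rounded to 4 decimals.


FISTA on f(x) = 8*x^2 - 10*x + 1.0*|x|
L = 16, alpha = 0.0363
Iteration 1: beta = 0.0, y = 3.4221 + 0.0*(3.4221 - 3.4221) = 3.4221
  grad(y) = 44.7536, v = y - alpha*grad = 1.7975
  prox(v) = soft_thresh(1.7975, 0.0363) = 1.7612
Iteration 2: beta = 0.3333, y = 1.7612 + 0.3333*(1.7612 - 3.4221) = 1.2076
  grad(y) = 9.322, v = y - alpha*grad = 0.8692
  prox(v) = soft_thresh(0.8692, 0.0363) = 0.8329
Iteration 3: beta = 0.5, y = 0.8329 + 0.5*(0.8329 - 1.7612) = 0.3688
  grad(y) = -4.0995, v = y - alpha*grad = 0.5176
  prox(v) = soft_thresh(0.5176, 0.0363) = 0.4813
f(x_3) = 8*0.4813^2 - 10*0.4813 + 1.0*|0.4813| = -2.4785


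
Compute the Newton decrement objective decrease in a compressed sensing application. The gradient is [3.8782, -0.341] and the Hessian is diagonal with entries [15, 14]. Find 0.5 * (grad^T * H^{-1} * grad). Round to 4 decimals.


Step 1: H is diagonal, so H^(-1) * g = [0.2585, -0.0244].
Step 2: g^T H^(-1) g = sum_i g_i^2 / H_ii
  = (3.8782)^2/15 + (-0.341)^2/14
  = 1.0027 + 0.0083 = 1.011
Step 3: Objective decrease = 0.5 * g^T H^(-1) g = 0.5055


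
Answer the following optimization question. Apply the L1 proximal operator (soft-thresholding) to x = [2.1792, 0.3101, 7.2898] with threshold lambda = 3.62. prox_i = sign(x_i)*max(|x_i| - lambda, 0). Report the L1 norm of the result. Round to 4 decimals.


Soft-thresholding with lambda = 3.62:
prox(2.1792) = sign(2.1792)*max(|2.1792| - 3.62, 0) = 0.0
prox(0.3101) = sign(0.3101)*max(|0.3101| - 3.62, 0) = 0.0
prox(7.2898) = sign(7.2898)*max(|7.2898| - 3.62, 0) = 3.6698
prox(x) = [0.0, 0.0, 3.6698]
||prox(x)||_1 = 0.0 + 0.0 + 3.6698 = 3.6698


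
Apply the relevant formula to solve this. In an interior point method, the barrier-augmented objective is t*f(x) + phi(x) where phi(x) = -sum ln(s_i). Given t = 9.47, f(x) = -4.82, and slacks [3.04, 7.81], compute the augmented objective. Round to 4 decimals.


Step 1: Compute log-barrier.
ln values: [1.1119, 2.0554]
phi = -(1.1119 + 2.0554) = -3.1673
Step 2: Compute augmented objective.
t*f(x) = 9.47*-4.82 = -45.6454
Total = -45.6454 - 3.1673 = -48.8127


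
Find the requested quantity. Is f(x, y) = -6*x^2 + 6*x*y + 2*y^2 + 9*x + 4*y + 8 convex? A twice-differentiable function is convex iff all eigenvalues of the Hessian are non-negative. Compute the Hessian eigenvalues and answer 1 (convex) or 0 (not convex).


The Hessian of f(x,y) = -6*x^2 + 6*x*y + 2*y^2 + 9*x + 4*y + 8 is:
H = [[-12, 6], [6, 4]]
Trace = -12 + 4 = -8
Determinant = -12*4 - (6)^2 = -84
Discriminant = (-8)^2 - 4*-84 = 400.0
Eigenvalues: lambda_1 = -14.0, lambda_2 = 6.0
The function is not convex.

0


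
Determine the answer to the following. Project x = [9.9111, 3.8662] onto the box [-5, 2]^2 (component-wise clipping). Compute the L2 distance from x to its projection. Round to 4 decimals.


Project each component onto [-5, 2].
clip(9.9111) = 2.0, clip(3.8662) = 2.0
Projection = [2.0, 2.0]
Squared diffs: [62.5855, 3.4827]
Distance = sqrt(66.0682) = 8.1282


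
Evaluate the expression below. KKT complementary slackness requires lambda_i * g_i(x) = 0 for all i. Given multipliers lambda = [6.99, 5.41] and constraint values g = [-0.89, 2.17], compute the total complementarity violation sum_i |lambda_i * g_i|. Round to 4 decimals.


KKT complementary slackness check:
lambda_1 * g_1 = 6.99 * -0.89 = -6.2211
lambda_2 * g_2 = 5.41 * 2.17 = 11.7397
Total violation = 6.2211 + 11.7397 = 17.9608


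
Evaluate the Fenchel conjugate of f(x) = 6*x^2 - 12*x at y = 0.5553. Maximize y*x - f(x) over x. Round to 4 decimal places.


f*(y) = sup_x {y*x - a*x^2 - b*x} = sup_x {(y-b)*x - a*x^2}
FOC: (y - b) - 2a*x = 0 => x* = (y - b)/(2a)
x* = (0.5553 + 12)/(2*6) = 1.0463
f*(0.5553) = (y-b)^2/(4a) = (0.5553 + 12)^2/(4*6)
= 157.6356/24 = 6.5681


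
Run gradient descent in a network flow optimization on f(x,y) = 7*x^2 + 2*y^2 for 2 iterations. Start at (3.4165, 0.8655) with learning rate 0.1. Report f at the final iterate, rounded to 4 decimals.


Gradient descent on f(x,y) = 7*x^2 + 2*y^2.
Starting point: (3.4165, 0.8655), alpha = 0.1
Step 1: grad_x = 2*7*3.4165 = 47.831, grad_y = 2*2*0.8655 = 3.462
  x_1 = 3.4165 - 0.1*47.831 = -1.3666
  y_1 = 0.8655 - 0.1*3.462 = 0.5193
Step 2: grad_x = 2*7*-1.3666 = -19.1324, grad_y = 2*2*0.5193 = 2.0772
  x_2 = -1.3666 - 0.1*-19.1324 = 0.5466
  y_2 = 0.5193 - 0.1*2.0772 = 0.3116
f(0.5466, 0.3116) = 7*0.5466^2 + 2*0.3116^2 = 2.2859


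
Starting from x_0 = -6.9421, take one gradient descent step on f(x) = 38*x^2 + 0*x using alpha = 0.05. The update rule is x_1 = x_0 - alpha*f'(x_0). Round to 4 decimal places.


We compute the gradient at x_0 and apply the update.
f'(x) = 76*x + 0
f'(-6.9421) = 76*-6.9421 + 0 = -527.5996
x_1 = -6.9421 - 0.05*-527.5996 = 19.4379


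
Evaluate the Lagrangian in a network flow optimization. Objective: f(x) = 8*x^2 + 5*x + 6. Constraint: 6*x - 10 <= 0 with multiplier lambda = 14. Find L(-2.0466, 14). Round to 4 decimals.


Step 1: Evaluate f(x).
f(-2.0466) = 8*(-2.0466)^2 + 5*(-2.0466) + 6 = 29.2756
Step 2: Evaluate g(x).
g(-2.0466) = 6*-2.0466 - 10 = -22.2796
Step 3: Compute Lagrangian.
L = 29.2756 + 14*-22.2796 = -282.6388


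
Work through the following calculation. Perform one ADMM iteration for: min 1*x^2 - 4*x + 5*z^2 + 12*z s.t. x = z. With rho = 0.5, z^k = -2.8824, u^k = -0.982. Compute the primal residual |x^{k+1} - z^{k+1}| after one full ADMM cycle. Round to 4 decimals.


ADMM iteration with rho = 0.5, z^k = -2.8824, u^k = -0.982
Step 1: x-update.
Minimize 1*x^2 - 4*x + (0.5/2)*(x + 2.8824 - 0.982)^2
FOC: (2*1 + 0.5)*x = 4 + 0.5*(-2.8824 + 0.982)
x^{k+1} = 1.2199
Step 2: z-update.
Minimize 5*z^2 + 12*z + (0.5/2)*(1.2199 - z - 0.982)^2
FOC: (2*5 + 0.5)*z = -12 + 0.5*(1.2199 - 0.982)
z^{k+1} = -1.1315
Step 3: u-update.
u^{k+1} = -0.982 + 1.2199 + 1.1315 = 1.3694
Step 4: Primal residual = |1.2199 + 1.1315| = 2.3514


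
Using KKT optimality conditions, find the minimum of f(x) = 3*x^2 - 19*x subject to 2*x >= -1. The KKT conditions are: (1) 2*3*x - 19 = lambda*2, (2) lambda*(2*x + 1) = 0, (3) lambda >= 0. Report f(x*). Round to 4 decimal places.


Step 1: Try lambda = 0 (constraint inactive).
Stationarity: 2*3*x - 19 = 0
x* = 19/(2*3) = 19/6 = 3.1667 (rounded; the exact value 19/6 is used below)
Check constraint: 2*3.1667 = 6.3334 >= -1 -- satisfied.
Step 2: Compute optimal value.
f(x*) = 3*(19/6)^2 - 19*(19/6) = -30.0833


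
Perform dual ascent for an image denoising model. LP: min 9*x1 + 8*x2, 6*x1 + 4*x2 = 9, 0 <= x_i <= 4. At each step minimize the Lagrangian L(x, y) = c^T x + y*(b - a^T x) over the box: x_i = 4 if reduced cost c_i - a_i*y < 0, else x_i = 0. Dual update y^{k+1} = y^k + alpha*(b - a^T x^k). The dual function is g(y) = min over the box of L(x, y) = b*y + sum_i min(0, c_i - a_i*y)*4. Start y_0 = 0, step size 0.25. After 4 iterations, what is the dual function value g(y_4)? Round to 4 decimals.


Dual ascent for LP: min 9*x1 + 8*x2, 6*x1 + 4*x2 = 9, 0 <= x_i <= 4
Step 1: y^k = 0.0, reduced costs: (9.0, 8.0)
  x^k = (0.0, 0.0), subgradient = b - a^T x = 9.0
  y^{k+1} = 0.0 + 0.25*9.0 = 2.25
Step 2: y^k = 2.25, reduced costs: (-4.5, -1.0)
  x^k = (4.0, 4.0), subgradient = b - a^T x = -31.0
  y^{k+1} = 2.25 + 0.25*-31.0 = -5.5
Step 3: y^k = -5.5, reduced costs: (42.0, 30.0)
  x^k = (0.0, 0.0), subgradient = b - a^T x = 9.0
  y^{k+1} = -5.5 + 0.25*9.0 = -3.25
Step 4: y^k = -3.25, reduced costs: (28.5, 21.0)
  x^k = (0.0, 0.0), subgradient = b - a^T x = 9.0
  y^{k+1} = -3.25 + 0.25*9.0 = -1.0
Dual objective at y_4 = -1.0: reduced costs (15.0, 12.0), box minimizer x = (0.0, 0.0)
g(y_4) = b*y + (c1 - a1*y)*x1 + (c2 - a2*y)*x2 = 9*(-1.0) + 15.0*0.0 + 12.0*0.0 = -9.0 + 0.0 + 0.0 = -9.0


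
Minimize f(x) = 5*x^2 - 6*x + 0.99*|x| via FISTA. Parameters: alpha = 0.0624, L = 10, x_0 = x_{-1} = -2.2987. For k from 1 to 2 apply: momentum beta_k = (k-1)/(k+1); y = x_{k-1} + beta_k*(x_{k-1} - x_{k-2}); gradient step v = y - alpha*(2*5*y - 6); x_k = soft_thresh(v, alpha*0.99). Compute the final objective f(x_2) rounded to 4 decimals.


FISTA on f(x) = 5*x^2 - 6*x + 0.99*|x|
L = 10, alpha = 0.0624
Iteration 1: beta = 0.0, y = -2.2987 + 0.0*(-2.2987 + 2.2987) = -2.2987
  grad(y) = -28.987, v = y - alpha*grad = -0.4899
  prox(v) = soft_thresh(-0.4899, 0.0618) = -0.4281
Iteration 2: beta = 0.3333, y = -0.4281 + 0.3333*(-0.4281 + 2.2987) = 0.1954
  grad(y) = -4.0461, v = y - alpha*grad = 0.4479
  prox(v) = soft_thresh(0.4479, 0.0618) = 0.3861
f(x_2) = 5*0.3861^2 - 6*0.3861 + 0.99*|0.3861| = -1.189
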